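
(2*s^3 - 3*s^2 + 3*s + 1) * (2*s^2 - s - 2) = 4*s^5 - 8*s^4 + 5*s^3 + 5*s^2 - 7*s - 2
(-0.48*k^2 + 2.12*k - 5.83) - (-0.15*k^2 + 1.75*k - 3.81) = -0.33*k^2 + 0.37*k - 2.02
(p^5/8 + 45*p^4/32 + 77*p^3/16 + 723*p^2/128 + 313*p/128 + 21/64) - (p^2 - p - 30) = p^5/8 + 45*p^4/32 + 77*p^3/16 + 595*p^2/128 + 441*p/128 + 1941/64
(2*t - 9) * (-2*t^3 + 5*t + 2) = -4*t^4 + 18*t^3 + 10*t^2 - 41*t - 18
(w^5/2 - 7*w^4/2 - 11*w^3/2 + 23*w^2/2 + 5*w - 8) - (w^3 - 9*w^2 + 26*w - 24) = w^5/2 - 7*w^4/2 - 13*w^3/2 + 41*w^2/2 - 21*w + 16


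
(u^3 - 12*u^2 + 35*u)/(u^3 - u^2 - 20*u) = (u - 7)/(u + 4)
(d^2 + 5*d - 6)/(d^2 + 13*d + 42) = (d - 1)/(d + 7)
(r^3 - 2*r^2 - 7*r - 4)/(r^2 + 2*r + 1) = r - 4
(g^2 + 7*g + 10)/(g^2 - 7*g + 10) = (g^2 + 7*g + 10)/(g^2 - 7*g + 10)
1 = 1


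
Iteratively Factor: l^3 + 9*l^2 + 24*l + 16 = (l + 1)*(l^2 + 8*l + 16) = (l + 1)*(l + 4)*(l + 4)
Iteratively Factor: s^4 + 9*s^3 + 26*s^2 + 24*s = (s)*(s^3 + 9*s^2 + 26*s + 24) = s*(s + 2)*(s^2 + 7*s + 12) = s*(s + 2)*(s + 3)*(s + 4)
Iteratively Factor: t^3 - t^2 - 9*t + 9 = (t - 3)*(t^2 + 2*t - 3) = (t - 3)*(t - 1)*(t + 3)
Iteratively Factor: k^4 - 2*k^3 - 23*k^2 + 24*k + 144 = (k + 3)*(k^3 - 5*k^2 - 8*k + 48) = (k - 4)*(k + 3)*(k^2 - k - 12) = (k - 4)^2*(k + 3)*(k + 3)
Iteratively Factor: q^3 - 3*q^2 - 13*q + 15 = (q + 3)*(q^2 - 6*q + 5) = (q - 5)*(q + 3)*(q - 1)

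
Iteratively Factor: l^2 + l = (l + 1)*(l)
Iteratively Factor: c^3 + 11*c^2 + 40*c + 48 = (c + 4)*(c^2 + 7*c + 12) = (c + 3)*(c + 4)*(c + 4)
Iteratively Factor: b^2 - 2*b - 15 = (b + 3)*(b - 5)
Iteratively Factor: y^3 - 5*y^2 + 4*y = (y - 1)*(y^2 - 4*y) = (y - 4)*(y - 1)*(y)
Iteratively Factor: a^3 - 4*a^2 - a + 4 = (a + 1)*(a^2 - 5*a + 4) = (a - 1)*(a + 1)*(a - 4)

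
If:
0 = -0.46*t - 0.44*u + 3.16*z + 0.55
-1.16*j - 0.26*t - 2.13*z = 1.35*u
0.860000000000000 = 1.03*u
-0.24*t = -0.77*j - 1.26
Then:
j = -1.34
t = 0.96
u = 0.83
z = 0.08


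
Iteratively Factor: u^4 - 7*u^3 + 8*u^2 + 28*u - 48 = (u - 3)*(u^3 - 4*u^2 - 4*u + 16) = (u - 3)*(u + 2)*(u^2 - 6*u + 8) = (u - 4)*(u - 3)*(u + 2)*(u - 2)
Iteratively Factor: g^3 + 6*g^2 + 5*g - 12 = (g - 1)*(g^2 + 7*g + 12) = (g - 1)*(g + 4)*(g + 3)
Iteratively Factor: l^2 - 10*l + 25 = (l - 5)*(l - 5)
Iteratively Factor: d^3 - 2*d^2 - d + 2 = (d + 1)*(d^2 - 3*d + 2) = (d - 2)*(d + 1)*(d - 1)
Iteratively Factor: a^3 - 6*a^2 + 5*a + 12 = (a - 3)*(a^2 - 3*a - 4) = (a - 4)*(a - 3)*(a + 1)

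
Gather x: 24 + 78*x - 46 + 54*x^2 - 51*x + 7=54*x^2 + 27*x - 15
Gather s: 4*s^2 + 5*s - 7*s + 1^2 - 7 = 4*s^2 - 2*s - 6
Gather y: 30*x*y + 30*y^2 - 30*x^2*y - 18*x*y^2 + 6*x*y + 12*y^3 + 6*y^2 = 12*y^3 + y^2*(36 - 18*x) + y*(-30*x^2 + 36*x)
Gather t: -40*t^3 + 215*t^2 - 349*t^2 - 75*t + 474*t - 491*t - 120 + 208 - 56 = -40*t^3 - 134*t^2 - 92*t + 32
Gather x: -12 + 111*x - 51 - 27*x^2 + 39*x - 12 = -27*x^2 + 150*x - 75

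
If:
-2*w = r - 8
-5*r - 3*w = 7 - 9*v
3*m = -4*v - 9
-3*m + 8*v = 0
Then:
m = -2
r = -103/14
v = -3/4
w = 215/28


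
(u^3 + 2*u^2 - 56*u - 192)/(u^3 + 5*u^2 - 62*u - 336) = (u + 4)/(u + 7)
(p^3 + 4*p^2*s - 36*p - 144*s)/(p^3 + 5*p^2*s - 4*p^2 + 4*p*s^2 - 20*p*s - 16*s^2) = (p^2 - 36)/(p^2 + p*s - 4*p - 4*s)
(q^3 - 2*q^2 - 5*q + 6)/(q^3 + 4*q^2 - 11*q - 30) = (q - 1)/(q + 5)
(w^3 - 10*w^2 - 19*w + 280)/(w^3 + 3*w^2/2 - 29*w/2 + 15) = 2*(w^2 - 15*w + 56)/(2*w^2 - 7*w + 6)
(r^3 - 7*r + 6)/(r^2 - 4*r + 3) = (r^2 + r - 6)/(r - 3)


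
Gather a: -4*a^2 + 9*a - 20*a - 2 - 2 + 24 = -4*a^2 - 11*a + 20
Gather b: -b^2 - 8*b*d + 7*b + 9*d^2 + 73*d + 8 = -b^2 + b*(7 - 8*d) + 9*d^2 + 73*d + 8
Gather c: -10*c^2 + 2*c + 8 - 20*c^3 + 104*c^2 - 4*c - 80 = -20*c^3 + 94*c^2 - 2*c - 72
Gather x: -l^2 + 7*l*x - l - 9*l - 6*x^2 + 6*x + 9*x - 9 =-l^2 - 10*l - 6*x^2 + x*(7*l + 15) - 9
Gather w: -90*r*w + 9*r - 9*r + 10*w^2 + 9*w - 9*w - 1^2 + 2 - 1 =-90*r*w + 10*w^2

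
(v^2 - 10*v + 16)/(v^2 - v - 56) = (v - 2)/(v + 7)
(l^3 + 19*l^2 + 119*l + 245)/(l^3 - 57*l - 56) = (l^2 + 12*l + 35)/(l^2 - 7*l - 8)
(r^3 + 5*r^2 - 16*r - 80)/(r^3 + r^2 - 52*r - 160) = (r - 4)/(r - 8)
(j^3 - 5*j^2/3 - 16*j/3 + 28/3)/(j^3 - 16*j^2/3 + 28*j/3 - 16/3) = (3*j + 7)/(3*j - 4)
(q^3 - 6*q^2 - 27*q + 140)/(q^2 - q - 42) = (q^2 + q - 20)/(q + 6)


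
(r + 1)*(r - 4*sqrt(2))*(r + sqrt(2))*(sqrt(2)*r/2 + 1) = sqrt(2)*r^4/2 - 2*r^3 + sqrt(2)*r^3/2 - 7*sqrt(2)*r^2 - 2*r^2 - 7*sqrt(2)*r - 8*r - 8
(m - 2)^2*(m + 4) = m^3 - 12*m + 16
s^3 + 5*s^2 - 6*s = s*(s - 1)*(s + 6)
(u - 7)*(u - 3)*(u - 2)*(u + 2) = u^4 - 10*u^3 + 17*u^2 + 40*u - 84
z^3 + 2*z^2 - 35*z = z*(z - 5)*(z + 7)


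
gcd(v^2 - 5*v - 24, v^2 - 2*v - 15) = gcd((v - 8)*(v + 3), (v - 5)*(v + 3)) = v + 3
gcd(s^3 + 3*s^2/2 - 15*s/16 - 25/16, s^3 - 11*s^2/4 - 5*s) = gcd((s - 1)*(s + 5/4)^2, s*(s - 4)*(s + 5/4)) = s + 5/4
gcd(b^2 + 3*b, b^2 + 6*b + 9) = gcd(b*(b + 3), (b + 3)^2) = b + 3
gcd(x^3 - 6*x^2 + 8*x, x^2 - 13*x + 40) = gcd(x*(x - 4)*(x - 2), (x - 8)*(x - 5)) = 1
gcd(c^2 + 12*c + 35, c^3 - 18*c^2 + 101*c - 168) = 1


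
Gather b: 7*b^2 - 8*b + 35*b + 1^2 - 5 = 7*b^2 + 27*b - 4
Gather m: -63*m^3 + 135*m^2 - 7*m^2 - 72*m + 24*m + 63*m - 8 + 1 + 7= -63*m^3 + 128*m^2 + 15*m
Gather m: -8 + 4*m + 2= 4*m - 6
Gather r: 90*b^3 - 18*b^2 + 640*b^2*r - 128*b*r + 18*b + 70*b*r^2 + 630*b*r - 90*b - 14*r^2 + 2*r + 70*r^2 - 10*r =90*b^3 - 18*b^2 - 72*b + r^2*(70*b + 56) + r*(640*b^2 + 502*b - 8)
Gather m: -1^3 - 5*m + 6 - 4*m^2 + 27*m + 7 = -4*m^2 + 22*m + 12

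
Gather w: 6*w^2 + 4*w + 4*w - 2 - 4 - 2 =6*w^2 + 8*w - 8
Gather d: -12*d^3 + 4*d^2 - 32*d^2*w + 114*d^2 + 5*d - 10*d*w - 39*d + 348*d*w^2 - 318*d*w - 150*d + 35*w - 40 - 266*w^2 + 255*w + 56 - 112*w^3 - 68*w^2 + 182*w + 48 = -12*d^3 + d^2*(118 - 32*w) + d*(348*w^2 - 328*w - 184) - 112*w^3 - 334*w^2 + 472*w + 64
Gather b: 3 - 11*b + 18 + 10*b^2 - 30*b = 10*b^2 - 41*b + 21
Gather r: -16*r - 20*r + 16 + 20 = 36 - 36*r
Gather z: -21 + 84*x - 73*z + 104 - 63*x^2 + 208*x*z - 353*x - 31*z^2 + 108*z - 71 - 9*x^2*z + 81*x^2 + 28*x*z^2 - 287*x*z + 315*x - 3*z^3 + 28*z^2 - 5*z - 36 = 18*x^2 + 46*x - 3*z^3 + z^2*(28*x - 3) + z*(-9*x^2 - 79*x + 30) - 24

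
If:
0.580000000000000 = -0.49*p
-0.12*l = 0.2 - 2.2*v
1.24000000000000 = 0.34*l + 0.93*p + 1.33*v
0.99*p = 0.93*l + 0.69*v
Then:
No Solution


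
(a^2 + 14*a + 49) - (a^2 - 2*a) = 16*a + 49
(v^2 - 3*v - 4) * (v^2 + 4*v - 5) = v^4 + v^3 - 21*v^2 - v + 20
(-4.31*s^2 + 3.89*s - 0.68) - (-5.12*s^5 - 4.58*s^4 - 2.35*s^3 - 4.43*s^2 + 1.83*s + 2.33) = 5.12*s^5 + 4.58*s^4 + 2.35*s^3 + 0.12*s^2 + 2.06*s - 3.01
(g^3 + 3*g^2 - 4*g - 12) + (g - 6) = g^3 + 3*g^2 - 3*g - 18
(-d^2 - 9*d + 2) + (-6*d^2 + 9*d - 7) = -7*d^2 - 5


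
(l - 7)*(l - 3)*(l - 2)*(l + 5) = l^4 - 7*l^3 - 19*l^2 + 163*l - 210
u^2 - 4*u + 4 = (u - 2)^2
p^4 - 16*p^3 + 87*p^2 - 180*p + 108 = (p - 6)^2*(p - 3)*(p - 1)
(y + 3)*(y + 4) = y^2 + 7*y + 12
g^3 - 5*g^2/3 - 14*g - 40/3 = (g - 5)*(g + 4/3)*(g + 2)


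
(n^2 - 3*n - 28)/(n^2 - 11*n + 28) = (n + 4)/(n - 4)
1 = 1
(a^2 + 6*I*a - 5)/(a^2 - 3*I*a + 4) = (a + 5*I)/(a - 4*I)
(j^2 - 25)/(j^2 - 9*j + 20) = (j + 5)/(j - 4)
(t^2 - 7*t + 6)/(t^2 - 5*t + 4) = (t - 6)/(t - 4)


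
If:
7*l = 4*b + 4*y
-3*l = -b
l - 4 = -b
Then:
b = 3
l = 1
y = -5/4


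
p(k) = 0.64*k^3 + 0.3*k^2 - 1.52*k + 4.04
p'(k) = 1.92*k^2 + 0.6*k - 1.52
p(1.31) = 4.00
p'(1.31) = 2.56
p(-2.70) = -2.27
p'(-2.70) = 10.86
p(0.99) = 3.45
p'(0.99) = 0.96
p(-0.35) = 4.58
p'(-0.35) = -1.49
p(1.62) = 5.09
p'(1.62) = 4.49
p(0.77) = 3.34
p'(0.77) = 0.08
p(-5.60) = -90.43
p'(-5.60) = 55.33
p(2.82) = 16.49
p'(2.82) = 15.44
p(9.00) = 481.22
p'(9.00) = 159.40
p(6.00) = 143.96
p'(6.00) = 71.20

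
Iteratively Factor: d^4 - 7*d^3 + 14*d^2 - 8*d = (d)*(d^3 - 7*d^2 + 14*d - 8) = d*(d - 2)*(d^2 - 5*d + 4) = d*(d - 4)*(d - 2)*(d - 1)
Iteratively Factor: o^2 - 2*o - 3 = (o + 1)*(o - 3)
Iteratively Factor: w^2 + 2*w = (w)*(w + 2)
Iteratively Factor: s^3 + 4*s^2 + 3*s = (s)*(s^2 + 4*s + 3) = s*(s + 1)*(s + 3)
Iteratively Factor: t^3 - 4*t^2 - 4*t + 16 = (t - 2)*(t^2 - 2*t - 8) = (t - 4)*(t - 2)*(t + 2)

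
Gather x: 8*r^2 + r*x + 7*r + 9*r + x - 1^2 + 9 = 8*r^2 + 16*r + x*(r + 1) + 8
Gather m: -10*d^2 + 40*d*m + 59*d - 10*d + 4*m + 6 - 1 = -10*d^2 + 49*d + m*(40*d + 4) + 5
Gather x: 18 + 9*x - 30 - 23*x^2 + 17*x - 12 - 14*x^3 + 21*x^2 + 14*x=-14*x^3 - 2*x^2 + 40*x - 24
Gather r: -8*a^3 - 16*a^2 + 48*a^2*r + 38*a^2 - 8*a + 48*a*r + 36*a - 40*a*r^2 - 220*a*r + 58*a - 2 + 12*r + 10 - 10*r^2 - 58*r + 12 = -8*a^3 + 22*a^2 + 86*a + r^2*(-40*a - 10) + r*(48*a^2 - 172*a - 46) + 20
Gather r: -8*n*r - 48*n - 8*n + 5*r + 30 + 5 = -56*n + r*(5 - 8*n) + 35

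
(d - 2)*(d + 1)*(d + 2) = d^3 + d^2 - 4*d - 4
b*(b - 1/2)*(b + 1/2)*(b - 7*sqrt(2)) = b^4 - 7*sqrt(2)*b^3 - b^2/4 + 7*sqrt(2)*b/4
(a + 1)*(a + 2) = a^2 + 3*a + 2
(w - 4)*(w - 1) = w^2 - 5*w + 4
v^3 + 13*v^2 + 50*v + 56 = (v + 2)*(v + 4)*(v + 7)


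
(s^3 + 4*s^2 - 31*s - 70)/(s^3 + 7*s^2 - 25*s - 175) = (s + 2)/(s + 5)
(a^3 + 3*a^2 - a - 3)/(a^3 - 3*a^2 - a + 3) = (a + 3)/(a - 3)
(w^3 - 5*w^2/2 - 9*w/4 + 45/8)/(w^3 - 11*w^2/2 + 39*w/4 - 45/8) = (2*w + 3)/(2*w - 3)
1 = 1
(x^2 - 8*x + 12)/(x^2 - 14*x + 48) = (x - 2)/(x - 8)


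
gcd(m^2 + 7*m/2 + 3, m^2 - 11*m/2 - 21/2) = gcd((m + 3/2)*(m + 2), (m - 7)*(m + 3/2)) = m + 3/2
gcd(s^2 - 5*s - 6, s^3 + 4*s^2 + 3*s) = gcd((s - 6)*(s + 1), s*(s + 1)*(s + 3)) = s + 1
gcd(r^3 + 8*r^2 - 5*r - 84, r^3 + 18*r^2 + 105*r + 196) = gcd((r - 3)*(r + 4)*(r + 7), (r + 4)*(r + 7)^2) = r^2 + 11*r + 28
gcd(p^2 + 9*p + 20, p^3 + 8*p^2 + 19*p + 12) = p + 4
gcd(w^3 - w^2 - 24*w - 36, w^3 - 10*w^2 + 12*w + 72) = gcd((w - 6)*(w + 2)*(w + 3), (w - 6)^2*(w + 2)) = w^2 - 4*w - 12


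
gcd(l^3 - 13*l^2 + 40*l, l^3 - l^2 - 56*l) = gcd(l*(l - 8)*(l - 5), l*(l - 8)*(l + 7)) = l^2 - 8*l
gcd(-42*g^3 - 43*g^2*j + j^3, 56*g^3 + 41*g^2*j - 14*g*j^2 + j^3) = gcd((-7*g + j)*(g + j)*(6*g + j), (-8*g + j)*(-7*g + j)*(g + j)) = 7*g^2 + 6*g*j - j^2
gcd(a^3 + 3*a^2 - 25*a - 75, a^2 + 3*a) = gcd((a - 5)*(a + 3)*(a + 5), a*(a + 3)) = a + 3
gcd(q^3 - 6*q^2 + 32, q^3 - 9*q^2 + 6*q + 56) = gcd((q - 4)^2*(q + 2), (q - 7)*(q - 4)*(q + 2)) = q^2 - 2*q - 8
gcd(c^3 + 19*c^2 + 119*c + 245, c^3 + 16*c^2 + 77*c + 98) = c^2 + 14*c + 49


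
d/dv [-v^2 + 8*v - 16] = 8 - 2*v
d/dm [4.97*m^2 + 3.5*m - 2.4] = 9.94*m + 3.5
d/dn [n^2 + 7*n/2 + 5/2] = 2*n + 7/2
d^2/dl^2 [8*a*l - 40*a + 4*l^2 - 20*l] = 8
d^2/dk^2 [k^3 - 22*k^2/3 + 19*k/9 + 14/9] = 6*k - 44/3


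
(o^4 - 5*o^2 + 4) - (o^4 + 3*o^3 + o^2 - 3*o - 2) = -3*o^3 - 6*o^2 + 3*o + 6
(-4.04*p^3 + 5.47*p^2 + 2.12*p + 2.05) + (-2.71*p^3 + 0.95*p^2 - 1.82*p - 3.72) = -6.75*p^3 + 6.42*p^2 + 0.3*p - 1.67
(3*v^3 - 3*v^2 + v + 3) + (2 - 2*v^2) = 3*v^3 - 5*v^2 + v + 5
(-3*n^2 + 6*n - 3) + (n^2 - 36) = -2*n^2 + 6*n - 39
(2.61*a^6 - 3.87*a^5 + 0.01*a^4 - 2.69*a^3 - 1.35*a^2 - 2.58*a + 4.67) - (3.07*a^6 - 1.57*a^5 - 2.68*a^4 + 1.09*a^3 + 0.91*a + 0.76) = -0.46*a^6 - 2.3*a^5 + 2.69*a^4 - 3.78*a^3 - 1.35*a^2 - 3.49*a + 3.91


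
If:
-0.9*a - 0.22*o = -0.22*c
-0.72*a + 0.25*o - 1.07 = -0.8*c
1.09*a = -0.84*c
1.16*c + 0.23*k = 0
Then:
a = -0.34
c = 0.45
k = -2.26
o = 1.86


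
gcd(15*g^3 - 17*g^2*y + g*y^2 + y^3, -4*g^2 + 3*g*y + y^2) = -g + y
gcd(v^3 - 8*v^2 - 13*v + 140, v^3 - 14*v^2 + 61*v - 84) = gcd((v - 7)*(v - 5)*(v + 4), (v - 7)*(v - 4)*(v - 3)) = v - 7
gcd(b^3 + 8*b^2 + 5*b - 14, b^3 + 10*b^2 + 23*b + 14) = b^2 + 9*b + 14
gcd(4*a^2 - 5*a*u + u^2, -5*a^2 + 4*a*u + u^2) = -a + u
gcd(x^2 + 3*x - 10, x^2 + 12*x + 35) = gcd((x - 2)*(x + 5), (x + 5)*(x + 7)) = x + 5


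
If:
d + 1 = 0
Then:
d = -1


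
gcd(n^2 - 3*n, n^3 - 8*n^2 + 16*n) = n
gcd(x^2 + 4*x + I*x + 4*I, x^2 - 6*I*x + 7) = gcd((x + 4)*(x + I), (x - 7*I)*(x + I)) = x + I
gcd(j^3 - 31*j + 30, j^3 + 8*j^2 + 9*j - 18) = j^2 + 5*j - 6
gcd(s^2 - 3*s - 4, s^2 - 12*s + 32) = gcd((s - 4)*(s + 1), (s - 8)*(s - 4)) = s - 4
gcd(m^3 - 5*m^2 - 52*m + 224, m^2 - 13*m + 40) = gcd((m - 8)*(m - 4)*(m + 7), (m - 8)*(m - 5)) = m - 8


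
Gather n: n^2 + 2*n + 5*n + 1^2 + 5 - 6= n^2 + 7*n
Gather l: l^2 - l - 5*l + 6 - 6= l^2 - 6*l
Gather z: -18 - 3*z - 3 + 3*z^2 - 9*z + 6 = 3*z^2 - 12*z - 15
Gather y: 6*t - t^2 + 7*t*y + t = -t^2 + 7*t*y + 7*t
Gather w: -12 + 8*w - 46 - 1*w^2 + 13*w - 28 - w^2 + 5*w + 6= -2*w^2 + 26*w - 80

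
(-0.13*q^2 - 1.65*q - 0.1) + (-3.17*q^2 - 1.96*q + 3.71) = -3.3*q^2 - 3.61*q + 3.61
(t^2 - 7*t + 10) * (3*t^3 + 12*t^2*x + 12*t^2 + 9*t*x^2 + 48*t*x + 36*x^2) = 3*t^5 + 12*t^4*x - 9*t^4 + 9*t^3*x^2 - 36*t^3*x - 54*t^3 - 27*t^2*x^2 - 216*t^2*x + 120*t^2 - 162*t*x^2 + 480*t*x + 360*x^2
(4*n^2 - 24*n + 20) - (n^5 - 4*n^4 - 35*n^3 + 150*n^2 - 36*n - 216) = -n^5 + 4*n^4 + 35*n^3 - 146*n^2 + 12*n + 236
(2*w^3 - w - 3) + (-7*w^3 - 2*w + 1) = -5*w^3 - 3*w - 2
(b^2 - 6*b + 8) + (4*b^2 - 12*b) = 5*b^2 - 18*b + 8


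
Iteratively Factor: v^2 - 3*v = (v - 3)*(v)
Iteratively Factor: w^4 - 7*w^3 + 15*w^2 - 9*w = (w - 3)*(w^3 - 4*w^2 + 3*w) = (w - 3)^2*(w^2 - w) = w*(w - 3)^2*(w - 1)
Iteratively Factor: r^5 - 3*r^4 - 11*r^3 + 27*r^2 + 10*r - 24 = (r - 4)*(r^4 + r^3 - 7*r^2 - r + 6) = (r - 4)*(r - 1)*(r^3 + 2*r^2 - 5*r - 6) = (r - 4)*(r - 2)*(r - 1)*(r^2 + 4*r + 3) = (r - 4)*(r - 2)*(r - 1)*(r + 1)*(r + 3)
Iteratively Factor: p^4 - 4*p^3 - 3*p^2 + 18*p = (p)*(p^3 - 4*p^2 - 3*p + 18) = p*(p - 3)*(p^2 - p - 6) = p*(p - 3)^2*(p + 2)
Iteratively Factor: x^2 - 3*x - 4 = (x - 4)*(x + 1)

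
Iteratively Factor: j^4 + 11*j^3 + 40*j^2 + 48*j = (j + 4)*(j^3 + 7*j^2 + 12*j) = (j + 4)^2*(j^2 + 3*j) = (j + 3)*(j + 4)^2*(j)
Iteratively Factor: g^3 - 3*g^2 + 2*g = (g - 1)*(g^2 - 2*g) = g*(g - 1)*(g - 2)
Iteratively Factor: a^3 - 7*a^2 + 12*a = (a - 3)*(a^2 - 4*a) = (a - 4)*(a - 3)*(a)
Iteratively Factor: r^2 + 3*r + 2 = (r + 1)*(r + 2)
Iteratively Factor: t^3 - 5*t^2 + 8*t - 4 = (t - 2)*(t^2 - 3*t + 2) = (t - 2)^2*(t - 1)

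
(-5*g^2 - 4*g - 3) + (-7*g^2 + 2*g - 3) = -12*g^2 - 2*g - 6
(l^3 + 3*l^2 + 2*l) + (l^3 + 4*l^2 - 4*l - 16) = 2*l^3 + 7*l^2 - 2*l - 16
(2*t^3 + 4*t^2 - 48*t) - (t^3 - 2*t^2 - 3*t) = t^3 + 6*t^2 - 45*t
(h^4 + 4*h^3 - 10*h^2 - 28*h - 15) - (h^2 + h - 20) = h^4 + 4*h^3 - 11*h^2 - 29*h + 5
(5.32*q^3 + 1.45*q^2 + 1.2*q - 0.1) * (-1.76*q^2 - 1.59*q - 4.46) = -9.3632*q^5 - 11.0108*q^4 - 28.1447*q^3 - 8.199*q^2 - 5.193*q + 0.446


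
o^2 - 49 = (o - 7)*(o + 7)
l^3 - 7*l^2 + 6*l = l*(l - 6)*(l - 1)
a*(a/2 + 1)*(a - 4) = a^3/2 - a^2 - 4*a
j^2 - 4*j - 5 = (j - 5)*(j + 1)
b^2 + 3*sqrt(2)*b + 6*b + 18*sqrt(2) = (b + 6)*(b + 3*sqrt(2))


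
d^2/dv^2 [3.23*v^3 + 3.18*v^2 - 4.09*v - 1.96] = 19.38*v + 6.36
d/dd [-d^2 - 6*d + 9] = -2*d - 6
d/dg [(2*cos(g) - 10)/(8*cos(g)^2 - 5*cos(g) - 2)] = 2*(-8*sin(g)^2 - 80*cos(g) + 35)*sin(g)/(-8*cos(g)^2 + 5*cos(g) + 2)^2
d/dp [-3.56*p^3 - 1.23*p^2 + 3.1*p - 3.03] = -10.68*p^2 - 2.46*p + 3.1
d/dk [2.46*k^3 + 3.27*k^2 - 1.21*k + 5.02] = 7.38*k^2 + 6.54*k - 1.21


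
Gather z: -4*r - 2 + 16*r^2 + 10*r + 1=16*r^2 + 6*r - 1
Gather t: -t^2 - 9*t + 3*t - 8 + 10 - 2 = -t^2 - 6*t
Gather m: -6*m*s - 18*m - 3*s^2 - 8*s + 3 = m*(-6*s - 18) - 3*s^2 - 8*s + 3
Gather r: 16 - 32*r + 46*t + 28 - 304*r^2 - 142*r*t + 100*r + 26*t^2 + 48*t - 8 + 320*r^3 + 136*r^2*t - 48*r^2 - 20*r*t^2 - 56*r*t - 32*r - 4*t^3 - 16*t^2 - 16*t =320*r^3 + r^2*(136*t - 352) + r*(-20*t^2 - 198*t + 36) - 4*t^3 + 10*t^2 + 78*t + 36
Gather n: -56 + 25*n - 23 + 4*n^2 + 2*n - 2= 4*n^2 + 27*n - 81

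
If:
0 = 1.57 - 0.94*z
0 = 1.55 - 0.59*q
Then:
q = 2.63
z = 1.67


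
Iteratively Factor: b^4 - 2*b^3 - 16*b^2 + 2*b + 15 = (b + 1)*(b^3 - 3*b^2 - 13*b + 15) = (b - 5)*(b + 1)*(b^2 + 2*b - 3) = (b - 5)*(b + 1)*(b + 3)*(b - 1)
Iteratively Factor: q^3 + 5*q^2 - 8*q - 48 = (q + 4)*(q^2 + q - 12) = (q + 4)^2*(q - 3)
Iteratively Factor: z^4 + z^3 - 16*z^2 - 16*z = (z - 4)*(z^3 + 5*z^2 + 4*z) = (z - 4)*(z + 1)*(z^2 + 4*z) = (z - 4)*(z + 1)*(z + 4)*(z)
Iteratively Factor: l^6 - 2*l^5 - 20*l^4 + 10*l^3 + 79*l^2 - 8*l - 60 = (l - 2)*(l^5 - 20*l^3 - 30*l^2 + 19*l + 30) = (l - 2)*(l + 1)*(l^4 - l^3 - 19*l^2 - 11*l + 30) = (l - 2)*(l - 1)*(l + 1)*(l^3 - 19*l - 30) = (l - 2)*(l - 1)*(l + 1)*(l + 3)*(l^2 - 3*l - 10) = (l - 5)*(l - 2)*(l - 1)*(l + 1)*(l + 3)*(l + 2)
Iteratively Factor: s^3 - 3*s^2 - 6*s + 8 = (s + 2)*(s^2 - 5*s + 4) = (s - 1)*(s + 2)*(s - 4)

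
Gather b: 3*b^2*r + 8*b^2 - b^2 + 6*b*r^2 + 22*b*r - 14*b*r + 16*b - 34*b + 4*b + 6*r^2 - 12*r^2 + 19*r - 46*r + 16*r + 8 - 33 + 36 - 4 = b^2*(3*r + 7) + b*(6*r^2 + 8*r - 14) - 6*r^2 - 11*r + 7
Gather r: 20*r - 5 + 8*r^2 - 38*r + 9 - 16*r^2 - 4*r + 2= -8*r^2 - 22*r + 6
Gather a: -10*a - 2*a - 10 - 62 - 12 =-12*a - 84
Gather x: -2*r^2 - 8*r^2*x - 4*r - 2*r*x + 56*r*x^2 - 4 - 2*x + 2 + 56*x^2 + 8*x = -2*r^2 - 4*r + x^2*(56*r + 56) + x*(-8*r^2 - 2*r + 6) - 2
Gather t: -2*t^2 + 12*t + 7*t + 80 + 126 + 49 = -2*t^2 + 19*t + 255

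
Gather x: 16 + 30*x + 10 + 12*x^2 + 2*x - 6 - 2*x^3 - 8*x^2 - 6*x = -2*x^3 + 4*x^2 + 26*x + 20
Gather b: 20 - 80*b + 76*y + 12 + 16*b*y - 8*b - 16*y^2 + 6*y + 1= b*(16*y - 88) - 16*y^2 + 82*y + 33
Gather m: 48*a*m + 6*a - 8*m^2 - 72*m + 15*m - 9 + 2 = 6*a - 8*m^2 + m*(48*a - 57) - 7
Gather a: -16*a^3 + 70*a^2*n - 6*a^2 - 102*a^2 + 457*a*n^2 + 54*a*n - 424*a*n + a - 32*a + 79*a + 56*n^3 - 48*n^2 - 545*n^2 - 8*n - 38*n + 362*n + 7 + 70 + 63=-16*a^3 + a^2*(70*n - 108) + a*(457*n^2 - 370*n + 48) + 56*n^3 - 593*n^2 + 316*n + 140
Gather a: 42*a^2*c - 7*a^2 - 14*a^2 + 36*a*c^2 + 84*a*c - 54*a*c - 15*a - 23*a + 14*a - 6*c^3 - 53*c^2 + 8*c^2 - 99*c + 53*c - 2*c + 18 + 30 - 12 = a^2*(42*c - 21) + a*(36*c^2 + 30*c - 24) - 6*c^3 - 45*c^2 - 48*c + 36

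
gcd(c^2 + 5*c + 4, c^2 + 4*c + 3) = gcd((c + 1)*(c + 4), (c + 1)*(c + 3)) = c + 1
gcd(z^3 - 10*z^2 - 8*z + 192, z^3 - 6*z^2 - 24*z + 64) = z^2 - 4*z - 32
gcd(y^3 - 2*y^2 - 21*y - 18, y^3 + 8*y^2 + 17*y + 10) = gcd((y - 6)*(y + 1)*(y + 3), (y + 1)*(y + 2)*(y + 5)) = y + 1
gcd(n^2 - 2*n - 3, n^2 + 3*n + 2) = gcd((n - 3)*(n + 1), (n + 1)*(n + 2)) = n + 1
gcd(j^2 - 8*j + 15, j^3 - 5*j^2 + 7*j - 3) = j - 3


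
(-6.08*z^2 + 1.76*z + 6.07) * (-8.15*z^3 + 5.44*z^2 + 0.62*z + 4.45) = 49.552*z^5 - 47.4192*z^4 - 43.6657*z^3 + 7.056*z^2 + 11.5954*z + 27.0115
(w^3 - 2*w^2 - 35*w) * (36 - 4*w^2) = -4*w^5 + 8*w^4 + 176*w^3 - 72*w^2 - 1260*w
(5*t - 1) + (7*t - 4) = 12*t - 5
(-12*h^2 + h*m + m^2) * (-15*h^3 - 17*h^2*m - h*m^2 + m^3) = 180*h^5 + 189*h^4*m - 20*h^3*m^2 - 30*h^2*m^3 + m^5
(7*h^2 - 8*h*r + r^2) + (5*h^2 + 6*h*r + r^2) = 12*h^2 - 2*h*r + 2*r^2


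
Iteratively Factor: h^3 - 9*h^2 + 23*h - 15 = (h - 1)*(h^2 - 8*h + 15) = (h - 5)*(h - 1)*(h - 3)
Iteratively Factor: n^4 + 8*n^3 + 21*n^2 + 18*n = (n + 3)*(n^3 + 5*n^2 + 6*n) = (n + 3)^2*(n^2 + 2*n) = (n + 2)*(n + 3)^2*(n)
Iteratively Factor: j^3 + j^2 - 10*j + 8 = (j - 2)*(j^2 + 3*j - 4) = (j - 2)*(j + 4)*(j - 1)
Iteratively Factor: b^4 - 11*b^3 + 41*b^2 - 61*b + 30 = (b - 2)*(b^3 - 9*b^2 + 23*b - 15) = (b - 5)*(b - 2)*(b^2 - 4*b + 3) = (b - 5)*(b - 3)*(b - 2)*(b - 1)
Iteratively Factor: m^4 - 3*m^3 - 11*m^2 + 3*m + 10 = (m - 1)*(m^3 - 2*m^2 - 13*m - 10) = (m - 1)*(m + 1)*(m^2 - 3*m - 10) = (m - 1)*(m + 1)*(m + 2)*(m - 5)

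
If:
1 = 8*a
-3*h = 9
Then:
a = 1/8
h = -3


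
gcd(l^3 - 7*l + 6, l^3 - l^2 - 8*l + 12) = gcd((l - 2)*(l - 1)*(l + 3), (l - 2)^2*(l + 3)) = l^2 + l - 6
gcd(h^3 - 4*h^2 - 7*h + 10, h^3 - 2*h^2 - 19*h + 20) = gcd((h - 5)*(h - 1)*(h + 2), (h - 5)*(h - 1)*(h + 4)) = h^2 - 6*h + 5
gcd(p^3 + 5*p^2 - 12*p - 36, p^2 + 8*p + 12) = p^2 + 8*p + 12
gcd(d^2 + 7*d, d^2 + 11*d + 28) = d + 7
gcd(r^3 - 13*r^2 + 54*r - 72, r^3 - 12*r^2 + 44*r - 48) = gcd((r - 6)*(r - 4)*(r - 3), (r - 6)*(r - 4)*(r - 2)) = r^2 - 10*r + 24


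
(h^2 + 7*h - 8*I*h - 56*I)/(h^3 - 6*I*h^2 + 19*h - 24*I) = (h + 7)/(h^2 + 2*I*h + 3)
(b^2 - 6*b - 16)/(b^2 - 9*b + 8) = (b + 2)/(b - 1)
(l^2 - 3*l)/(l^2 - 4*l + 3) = l/(l - 1)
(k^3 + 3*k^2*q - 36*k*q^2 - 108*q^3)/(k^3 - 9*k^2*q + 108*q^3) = (-k - 6*q)/(-k + 6*q)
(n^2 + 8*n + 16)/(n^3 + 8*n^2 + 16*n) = 1/n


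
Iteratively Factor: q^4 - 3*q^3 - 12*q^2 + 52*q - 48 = (q + 4)*(q^3 - 7*q^2 + 16*q - 12) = (q - 2)*(q + 4)*(q^2 - 5*q + 6) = (q - 2)^2*(q + 4)*(q - 3)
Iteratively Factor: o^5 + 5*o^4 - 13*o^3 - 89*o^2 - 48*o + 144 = (o + 3)*(o^4 + 2*o^3 - 19*o^2 - 32*o + 48) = (o + 3)^2*(o^3 - o^2 - 16*o + 16) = (o + 3)^2*(o + 4)*(o^2 - 5*o + 4) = (o - 1)*(o + 3)^2*(o + 4)*(o - 4)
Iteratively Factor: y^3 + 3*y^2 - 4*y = (y - 1)*(y^2 + 4*y) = y*(y - 1)*(y + 4)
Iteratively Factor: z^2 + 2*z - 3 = (z - 1)*(z + 3)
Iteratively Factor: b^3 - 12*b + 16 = (b - 2)*(b^2 + 2*b - 8) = (b - 2)^2*(b + 4)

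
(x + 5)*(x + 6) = x^2 + 11*x + 30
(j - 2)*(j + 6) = j^2 + 4*j - 12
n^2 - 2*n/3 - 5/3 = (n - 5/3)*(n + 1)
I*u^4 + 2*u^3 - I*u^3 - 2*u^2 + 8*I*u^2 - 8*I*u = u*(u - 4*I)*(u + 2*I)*(I*u - I)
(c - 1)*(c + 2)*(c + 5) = c^3 + 6*c^2 + 3*c - 10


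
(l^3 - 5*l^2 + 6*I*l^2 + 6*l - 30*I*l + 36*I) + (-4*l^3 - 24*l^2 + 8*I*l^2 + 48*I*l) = -3*l^3 - 29*l^2 + 14*I*l^2 + 6*l + 18*I*l + 36*I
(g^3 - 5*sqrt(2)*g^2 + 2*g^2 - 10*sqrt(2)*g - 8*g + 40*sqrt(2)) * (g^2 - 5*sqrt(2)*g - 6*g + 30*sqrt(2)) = g^5 - 10*sqrt(2)*g^4 - 4*g^4 + 30*g^3 + 40*sqrt(2)*g^3 - 152*g^2 + 200*sqrt(2)*g^2 - 1000*g - 480*sqrt(2)*g + 2400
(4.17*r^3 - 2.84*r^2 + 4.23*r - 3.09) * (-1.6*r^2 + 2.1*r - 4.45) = -6.672*r^5 + 13.301*r^4 - 31.2885*r^3 + 26.465*r^2 - 25.3125*r + 13.7505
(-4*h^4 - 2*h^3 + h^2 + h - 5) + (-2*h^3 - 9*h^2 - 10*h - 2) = -4*h^4 - 4*h^3 - 8*h^2 - 9*h - 7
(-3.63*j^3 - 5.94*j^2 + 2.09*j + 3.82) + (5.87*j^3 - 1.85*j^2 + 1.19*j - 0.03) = 2.24*j^3 - 7.79*j^2 + 3.28*j + 3.79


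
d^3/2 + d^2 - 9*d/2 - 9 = (d/2 + 1)*(d - 3)*(d + 3)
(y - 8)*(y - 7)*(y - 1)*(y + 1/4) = y^4 - 63*y^3/4 + 67*y^2 - 153*y/4 - 14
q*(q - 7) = q^2 - 7*q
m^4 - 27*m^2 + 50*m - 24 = (m - 4)*(m - 1)^2*(m + 6)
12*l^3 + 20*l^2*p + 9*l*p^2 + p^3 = (l + p)*(2*l + p)*(6*l + p)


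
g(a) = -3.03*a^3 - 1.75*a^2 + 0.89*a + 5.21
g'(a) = -9.09*a^2 - 3.5*a + 0.89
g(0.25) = 5.28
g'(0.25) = -0.55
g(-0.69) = 4.76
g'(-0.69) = -1.02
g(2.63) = -59.67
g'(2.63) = -71.19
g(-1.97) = 19.83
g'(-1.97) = -27.49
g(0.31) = 5.23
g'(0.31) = -1.07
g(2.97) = -86.96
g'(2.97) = -89.69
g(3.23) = -112.28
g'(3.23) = -105.25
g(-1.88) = 17.48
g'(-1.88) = -24.66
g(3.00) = -89.68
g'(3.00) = -91.42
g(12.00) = -5471.95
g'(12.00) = -1350.07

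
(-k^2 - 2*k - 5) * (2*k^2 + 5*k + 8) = -2*k^4 - 9*k^3 - 28*k^2 - 41*k - 40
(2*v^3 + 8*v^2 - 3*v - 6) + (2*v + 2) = 2*v^3 + 8*v^2 - v - 4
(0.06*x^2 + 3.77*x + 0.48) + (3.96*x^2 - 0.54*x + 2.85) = 4.02*x^2 + 3.23*x + 3.33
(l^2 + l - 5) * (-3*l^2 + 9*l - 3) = -3*l^4 + 6*l^3 + 21*l^2 - 48*l + 15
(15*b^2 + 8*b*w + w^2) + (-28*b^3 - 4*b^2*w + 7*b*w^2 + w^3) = -28*b^3 - 4*b^2*w + 15*b^2 + 7*b*w^2 + 8*b*w + w^3 + w^2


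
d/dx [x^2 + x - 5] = 2*x + 1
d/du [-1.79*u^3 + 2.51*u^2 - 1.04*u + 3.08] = -5.37*u^2 + 5.02*u - 1.04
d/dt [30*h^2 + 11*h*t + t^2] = 11*h + 2*t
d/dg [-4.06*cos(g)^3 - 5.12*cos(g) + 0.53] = (12.18*cos(g)^2 + 5.12)*sin(g)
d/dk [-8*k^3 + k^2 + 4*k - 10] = -24*k^2 + 2*k + 4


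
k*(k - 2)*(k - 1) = k^3 - 3*k^2 + 2*k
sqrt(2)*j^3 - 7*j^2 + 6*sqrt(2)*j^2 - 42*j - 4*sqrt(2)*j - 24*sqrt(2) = (j + 6)*(j - 4*sqrt(2))*(sqrt(2)*j + 1)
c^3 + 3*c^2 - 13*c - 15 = (c - 3)*(c + 1)*(c + 5)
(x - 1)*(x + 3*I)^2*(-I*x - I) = -I*x^4 + 6*x^3 + 10*I*x^2 - 6*x - 9*I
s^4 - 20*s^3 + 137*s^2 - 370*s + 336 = (s - 8)*(s - 7)*(s - 3)*(s - 2)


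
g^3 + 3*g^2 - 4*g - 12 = (g - 2)*(g + 2)*(g + 3)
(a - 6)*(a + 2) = a^2 - 4*a - 12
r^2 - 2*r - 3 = (r - 3)*(r + 1)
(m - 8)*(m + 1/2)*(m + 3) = m^3 - 9*m^2/2 - 53*m/2 - 12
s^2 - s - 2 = (s - 2)*(s + 1)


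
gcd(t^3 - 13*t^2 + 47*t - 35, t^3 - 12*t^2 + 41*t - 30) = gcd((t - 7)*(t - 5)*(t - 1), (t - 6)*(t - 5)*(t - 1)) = t^2 - 6*t + 5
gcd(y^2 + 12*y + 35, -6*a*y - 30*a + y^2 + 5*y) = y + 5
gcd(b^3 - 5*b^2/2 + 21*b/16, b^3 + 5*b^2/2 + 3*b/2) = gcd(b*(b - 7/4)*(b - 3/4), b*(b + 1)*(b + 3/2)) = b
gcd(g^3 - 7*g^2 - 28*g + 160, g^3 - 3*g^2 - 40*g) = g^2 - 3*g - 40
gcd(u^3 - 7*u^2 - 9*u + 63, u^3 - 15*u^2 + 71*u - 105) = u^2 - 10*u + 21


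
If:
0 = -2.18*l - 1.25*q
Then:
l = -0.573394495412844*q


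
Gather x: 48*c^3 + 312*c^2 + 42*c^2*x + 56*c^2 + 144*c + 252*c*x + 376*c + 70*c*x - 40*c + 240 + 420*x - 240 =48*c^3 + 368*c^2 + 480*c + x*(42*c^2 + 322*c + 420)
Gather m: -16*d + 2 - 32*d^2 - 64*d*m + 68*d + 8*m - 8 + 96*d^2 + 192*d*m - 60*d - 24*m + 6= 64*d^2 - 8*d + m*(128*d - 16)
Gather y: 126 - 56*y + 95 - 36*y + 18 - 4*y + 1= 240 - 96*y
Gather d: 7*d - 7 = 7*d - 7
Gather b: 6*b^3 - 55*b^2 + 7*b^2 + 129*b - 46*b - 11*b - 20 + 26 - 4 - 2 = 6*b^3 - 48*b^2 + 72*b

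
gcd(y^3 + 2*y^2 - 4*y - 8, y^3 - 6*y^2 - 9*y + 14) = y + 2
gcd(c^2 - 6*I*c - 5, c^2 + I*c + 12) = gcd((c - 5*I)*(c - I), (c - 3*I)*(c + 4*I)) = 1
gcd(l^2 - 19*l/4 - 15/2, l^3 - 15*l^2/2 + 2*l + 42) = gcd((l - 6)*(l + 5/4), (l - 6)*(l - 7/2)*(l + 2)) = l - 6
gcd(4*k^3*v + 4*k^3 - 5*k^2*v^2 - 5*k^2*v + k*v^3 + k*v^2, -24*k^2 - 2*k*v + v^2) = 1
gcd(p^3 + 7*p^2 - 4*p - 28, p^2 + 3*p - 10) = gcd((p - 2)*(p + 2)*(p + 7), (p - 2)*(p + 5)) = p - 2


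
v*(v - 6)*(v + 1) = v^3 - 5*v^2 - 6*v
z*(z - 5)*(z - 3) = z^3 - 8*z^2 + 15*z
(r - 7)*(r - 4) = r^2 - 11*r + 28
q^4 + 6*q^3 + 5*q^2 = q^2*(q + 1)*(q + 5)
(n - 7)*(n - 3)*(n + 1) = n^3 - 9*n^2 + 11*n + 21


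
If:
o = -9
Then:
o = -9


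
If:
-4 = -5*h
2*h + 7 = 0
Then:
No Solution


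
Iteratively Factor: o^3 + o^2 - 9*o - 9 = (o + 3)*(o^2 - 2*o - 3) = (o + 1)*(o + 3)*(o - 3)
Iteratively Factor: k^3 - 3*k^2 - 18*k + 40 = (k - 2)*(k^2 - k - 20) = (k - 5)*(k - 2)*(k + 4)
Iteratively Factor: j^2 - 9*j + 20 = (j - 5)*(j - 4)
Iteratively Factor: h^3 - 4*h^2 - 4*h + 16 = (h - 4)*(h^2 - 4) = (h - 4)*(h + 2)*(h - 2)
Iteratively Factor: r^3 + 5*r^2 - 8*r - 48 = (r + 4)*(r^2 + r - 12) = (r + 4)^2*(r - 3)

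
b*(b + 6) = b^2 + 6*b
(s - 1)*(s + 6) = s^2 + 5*s - 6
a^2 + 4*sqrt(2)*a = a*(a + 4*sqrt(2))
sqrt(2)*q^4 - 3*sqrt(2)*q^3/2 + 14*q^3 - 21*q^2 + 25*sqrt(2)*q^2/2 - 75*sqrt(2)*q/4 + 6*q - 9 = (q - 3/2)*(q + sqrt(2)/2)*(q + 6*sqrt(2))*(sqrt(2)*q + 1)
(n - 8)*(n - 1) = n^2 - 9*n + 8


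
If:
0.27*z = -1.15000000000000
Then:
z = -4.26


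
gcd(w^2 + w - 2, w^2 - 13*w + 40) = 1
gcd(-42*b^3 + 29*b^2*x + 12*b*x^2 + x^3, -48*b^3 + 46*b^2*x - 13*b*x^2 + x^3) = 1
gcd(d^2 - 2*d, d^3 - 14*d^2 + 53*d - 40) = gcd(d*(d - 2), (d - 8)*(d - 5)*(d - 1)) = 1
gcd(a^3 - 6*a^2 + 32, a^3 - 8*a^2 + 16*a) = a^2 - 8*a + 16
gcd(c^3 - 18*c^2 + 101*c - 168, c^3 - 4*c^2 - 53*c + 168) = c^2 - 11*c + 24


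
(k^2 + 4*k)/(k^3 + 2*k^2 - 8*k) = 1/(k - 2)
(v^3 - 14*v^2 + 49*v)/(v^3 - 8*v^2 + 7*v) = (v - 7)/(v - 1)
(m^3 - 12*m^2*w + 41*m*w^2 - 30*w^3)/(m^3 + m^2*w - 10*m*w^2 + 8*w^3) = (-m^2 + 11*m*w - 30*w^2)/(-m^2 - 2*m*w + 8*w^2)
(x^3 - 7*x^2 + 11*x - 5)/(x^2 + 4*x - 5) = (x^2 - 6*x + 5)/(x + 5)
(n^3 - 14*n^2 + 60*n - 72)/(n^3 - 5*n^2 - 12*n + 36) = (n - 6)/(n + 3)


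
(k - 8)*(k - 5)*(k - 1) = k^3 - 14*k^2 + 53*k - 40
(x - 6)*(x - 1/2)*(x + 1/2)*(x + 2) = x^4 - 4*x^3 - 49*x^2/4 + x + 3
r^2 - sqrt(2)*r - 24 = (r - 4*sqrt(2))*(r + 3*sqrt(2))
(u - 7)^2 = u^2 - 14*u + 49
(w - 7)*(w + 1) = w^2 - 6*w - 7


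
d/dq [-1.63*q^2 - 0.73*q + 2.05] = -3.26*q - 0.73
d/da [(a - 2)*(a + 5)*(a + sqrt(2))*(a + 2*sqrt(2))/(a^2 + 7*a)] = (2*a^5 + 3*sqrt(2)*a^4 + 24*a^4 + 42*a^3 + 42*sqrt(2)*a^3 - 54*a^2 + 93*sqrt(2)*a^2 + 80*a + 280)/(a^2*(a^2 + 14*a + 49))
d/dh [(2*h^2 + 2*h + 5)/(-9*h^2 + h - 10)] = 5*(4*h^2 + 10*h - 5)/(81*h^4 - 18*h^3 + 181*h^2 - 20*h + 100)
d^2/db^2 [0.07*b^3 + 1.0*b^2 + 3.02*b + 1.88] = 0.42*b + 2.0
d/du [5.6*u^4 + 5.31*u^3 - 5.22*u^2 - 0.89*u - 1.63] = 22.4*u^3 + 15.93*u^2 - 10.44*u - 0.89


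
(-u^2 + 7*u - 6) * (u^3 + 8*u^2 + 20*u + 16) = -u^5 - u^4 + 30*u^3 + 76*u^2 - 8*u - 96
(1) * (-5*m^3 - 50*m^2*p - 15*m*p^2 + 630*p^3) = -5*m^3 - 50*m^2*p - 15*m*p^2 + 630*p^3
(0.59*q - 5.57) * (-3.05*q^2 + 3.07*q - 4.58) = -1.7995*q^3 + 18.7998*q^2 - 19.8021*q + 25.5106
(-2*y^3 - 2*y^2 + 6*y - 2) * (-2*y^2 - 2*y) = 4*y^5 + 8*y^4 - 8*y^3 - 8*y^2 + 4*y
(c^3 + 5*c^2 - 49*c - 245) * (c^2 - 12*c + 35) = c^5 - 7*c^4 - 74*c^3 + 518*c^2 + 1225*c - 8575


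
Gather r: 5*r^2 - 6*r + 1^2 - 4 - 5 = 5*r^2 - 6*r - 8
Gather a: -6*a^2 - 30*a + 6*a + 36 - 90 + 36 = -6*a^2 - 24*a - 18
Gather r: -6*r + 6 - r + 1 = 7 - 7*r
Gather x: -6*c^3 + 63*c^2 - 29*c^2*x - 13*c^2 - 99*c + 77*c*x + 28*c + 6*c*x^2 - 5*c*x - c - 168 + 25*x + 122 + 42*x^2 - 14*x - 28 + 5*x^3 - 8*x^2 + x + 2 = -6*c^3 + 50*c^2 - 72*c + 5*x^3 + x^2*(6*c + 34) + x*(-29*c^2 + 72*c + 12) - 72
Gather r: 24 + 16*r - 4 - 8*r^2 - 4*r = -8*r^2 + 12*r + 20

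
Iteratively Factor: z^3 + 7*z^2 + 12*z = (z + 4)*(z^2 + 3*z) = z*(z + 4)*(z + 3)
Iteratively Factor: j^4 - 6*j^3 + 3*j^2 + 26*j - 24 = (j - 1)*(j^3 - 5*j^2 - 2*j + 24) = (j - 3)*(j - 1)*(j^2 - 2*j - 8) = (j - 4)*(j - 3)*(j - 1)*(j + 2)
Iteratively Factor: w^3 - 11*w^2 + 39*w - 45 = (w - 3)*(w^2 - 8*w + 15) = (w - 5)*(w - 3)*(w - 3)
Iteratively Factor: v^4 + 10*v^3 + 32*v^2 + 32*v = (v + 4)*(v^3 + 6*v^2 + 8*v) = (v + 2)*(v + 4)*(v^2 + 4*v) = (v + 2)*(v + 4)^2*(v)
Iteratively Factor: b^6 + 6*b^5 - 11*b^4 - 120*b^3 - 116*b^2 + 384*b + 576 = (b - 2)*(b^5 + 8*b^4 + 5*b^3 - 110*b^2 - 336*b - 288) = (b - 4)*(b - 2)*(b^4 + 12*b^3 + 53*b^2 + 102*b + 72) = (b - 4)*(b - 2)*(b + 2)*(b^3 + 10*b^2 + 33*b + 36) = (b - 4)*(b - 2)*(b + 2)*(b + 3)*(b^2 + 7*b + 12) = (b - 4)*(b - 2)*(b + 2)*(b + 3)*(b + 4)*(b + 3)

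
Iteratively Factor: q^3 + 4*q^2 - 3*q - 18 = (q + 3)*(q^2 + q - 6) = (q - 2)*(q + 3)*(q + 3)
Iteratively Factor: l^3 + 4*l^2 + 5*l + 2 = (l + 1)*(l^2 + 3*l + 2) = (l + 1)^2*(l + 2)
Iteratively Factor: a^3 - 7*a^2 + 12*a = (a)*(a^2 - 7*a + 12) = a*(a - 3)*(a - 4)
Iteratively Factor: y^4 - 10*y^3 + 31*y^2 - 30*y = (y)*(y^3 - 10*y^2 + 31*y - 30) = y*(y - 5)*(y^2 - 5*y + 6) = y*(y - 5)*(y - 3)*(y - 2)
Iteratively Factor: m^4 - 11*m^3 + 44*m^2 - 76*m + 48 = (m - 2)*(m^3 - 9*m^2 + 26*m - 24) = (m - 4)*(m - 2)*(m^2 - 5*m + 6) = (m - 4)*(m - 3)*(m - 2)*(m - 2)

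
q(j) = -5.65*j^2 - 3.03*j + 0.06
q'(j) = -11.3*j - 3.03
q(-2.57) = -29.47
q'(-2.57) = 26.01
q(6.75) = -277.82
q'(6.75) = -79.30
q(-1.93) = -15.14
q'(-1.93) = 18.78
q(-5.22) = -138.08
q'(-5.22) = 55.96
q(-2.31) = -23.09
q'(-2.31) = 23.07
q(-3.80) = -70.01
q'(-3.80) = 39.91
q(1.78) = -23.23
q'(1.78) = -23.14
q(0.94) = -7.78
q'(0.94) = -13.65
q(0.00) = 0.06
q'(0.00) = -3.03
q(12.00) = -849.90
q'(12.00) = -138.63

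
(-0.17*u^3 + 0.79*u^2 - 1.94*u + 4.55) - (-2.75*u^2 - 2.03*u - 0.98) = -0.17*u^3 + 3.54*u^2 + 0.0899999999999999*u + 5.53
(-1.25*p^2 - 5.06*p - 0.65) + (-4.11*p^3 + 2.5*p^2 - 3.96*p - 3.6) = -4.11*p^3 + 1.25*p^2 - 9.02*p - 4.25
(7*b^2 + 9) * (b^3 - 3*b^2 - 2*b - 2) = 7*b^5 - 21*b^4 - 5*b^3 - 41*b^2 - 18*b - 18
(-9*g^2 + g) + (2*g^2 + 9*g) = -7*g^2 + 10*g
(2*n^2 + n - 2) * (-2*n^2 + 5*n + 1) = -4*n^4 + 8*n^3 + 11*n^2 - 9*n - 2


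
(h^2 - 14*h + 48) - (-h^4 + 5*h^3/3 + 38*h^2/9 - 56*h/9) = h^4 - 5*h^3/3 - 29*h^2/9 - 70*h/9 + 48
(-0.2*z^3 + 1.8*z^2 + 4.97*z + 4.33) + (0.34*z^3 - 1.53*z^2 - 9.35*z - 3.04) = 0.14*z^3 + 0.27*z^2 - 4.38*z + 1.29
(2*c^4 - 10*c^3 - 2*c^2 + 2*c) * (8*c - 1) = 16*c^5 - 82*c^4 - 6*c^3 + 18*c^2 - 2*c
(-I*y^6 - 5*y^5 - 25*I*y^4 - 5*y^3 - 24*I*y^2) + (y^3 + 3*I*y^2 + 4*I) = -I*y^6 - 5*y^5 - 25*I*y^4 - 4*y^3 - 21*I*y^2 + 4*I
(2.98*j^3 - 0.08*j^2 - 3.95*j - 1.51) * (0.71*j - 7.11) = 2.1158*j^4 - 21.2446*j^3 - 2.2357*j^2 + 27.0124*j + 10.7361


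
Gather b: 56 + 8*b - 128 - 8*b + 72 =0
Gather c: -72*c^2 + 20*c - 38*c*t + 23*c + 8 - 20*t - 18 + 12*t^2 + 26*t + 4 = -72*c^2 + c*(43 - 38*t) + 12*t^2 + 6*t - 6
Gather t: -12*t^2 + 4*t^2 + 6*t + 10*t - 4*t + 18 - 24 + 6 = -8*t^2 + 12*t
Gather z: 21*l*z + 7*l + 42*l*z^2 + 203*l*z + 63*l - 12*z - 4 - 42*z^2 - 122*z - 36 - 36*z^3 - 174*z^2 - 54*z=70*l - 36*z^3 + z^2*(42*l - 216) + z*(224*l - 188) - 40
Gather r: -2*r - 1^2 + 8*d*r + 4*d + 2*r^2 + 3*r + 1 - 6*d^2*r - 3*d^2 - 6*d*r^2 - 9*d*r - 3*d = -3*d^2 + d + r^2*(2 - 6*d) + r*(-6*d^2 - d + 1)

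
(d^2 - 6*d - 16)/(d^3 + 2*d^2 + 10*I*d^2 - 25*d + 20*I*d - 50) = (d - 8)/(d^2 + 10*I*d - 25)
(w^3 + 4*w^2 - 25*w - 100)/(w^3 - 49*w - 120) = (w^2 - w - 20)/(w^2 - 5*w - 24)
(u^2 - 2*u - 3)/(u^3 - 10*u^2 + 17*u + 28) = (u - 3)/(u^2 - 11*u + 28)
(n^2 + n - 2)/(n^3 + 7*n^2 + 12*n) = (n^2 + n - 2)/(n*(n^2 + 7*n + 12))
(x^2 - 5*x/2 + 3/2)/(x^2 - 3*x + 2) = (x - 3/2)/(x - 2)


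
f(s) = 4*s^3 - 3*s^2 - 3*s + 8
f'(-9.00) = 1023.00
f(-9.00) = -3124.00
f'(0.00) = -3.00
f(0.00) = 8.00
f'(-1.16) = 20.11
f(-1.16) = 1.20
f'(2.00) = 33.00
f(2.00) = 22.00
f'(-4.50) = 267.00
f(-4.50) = -403.75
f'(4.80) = 244.68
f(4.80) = 366.85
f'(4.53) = 216.07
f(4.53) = 304.69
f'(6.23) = 425.37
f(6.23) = 840.09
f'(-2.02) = 58.08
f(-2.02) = -31.15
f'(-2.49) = 86.34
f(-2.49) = -64.88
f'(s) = 12*s^2 - 6*s - 3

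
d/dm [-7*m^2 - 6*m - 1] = -14*m - 6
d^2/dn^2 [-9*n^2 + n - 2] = -18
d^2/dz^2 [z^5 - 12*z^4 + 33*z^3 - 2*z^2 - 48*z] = 20*z^3 - 144*z^2 + 198*z - 4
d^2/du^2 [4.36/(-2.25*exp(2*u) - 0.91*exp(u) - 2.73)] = (-4.36*(4.5*exp(u) + 0.91)*(9.0*exp(u) + 1.82)*exp(u) + (39.24*exp(u) + 3.9676)*(2.25*exp(2*u) + 0.91*exp(u) + 2.73))*exp(u)/(2.25*exp(2*u) + 0.91*exp(u) + 2.73)^3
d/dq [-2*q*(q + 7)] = -4*q - 14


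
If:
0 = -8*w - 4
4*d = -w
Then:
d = 1/8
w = -1/2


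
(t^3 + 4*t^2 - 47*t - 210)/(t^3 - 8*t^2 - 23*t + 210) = (t + 6)/(t - 6)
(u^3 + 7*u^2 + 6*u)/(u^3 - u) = (u + 6)/(u - 1)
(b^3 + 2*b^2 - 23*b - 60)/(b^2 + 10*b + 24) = (b^2 - 2*b - 15)/(b + 6)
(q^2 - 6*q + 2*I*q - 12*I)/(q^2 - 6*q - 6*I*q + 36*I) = (q + 2*I)/(q - 6*I)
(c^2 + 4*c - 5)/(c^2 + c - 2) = (c + 5)/(c + 2)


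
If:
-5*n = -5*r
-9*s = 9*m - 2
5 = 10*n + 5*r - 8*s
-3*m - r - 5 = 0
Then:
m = -736/333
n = 181/111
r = 181/111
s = 90/37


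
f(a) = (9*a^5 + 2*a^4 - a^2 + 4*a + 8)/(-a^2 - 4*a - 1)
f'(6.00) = -672.21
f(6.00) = -1189.70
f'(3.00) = -126.65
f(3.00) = -107.27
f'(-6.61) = -1541.81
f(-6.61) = 6016.32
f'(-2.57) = 834.76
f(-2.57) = -347.90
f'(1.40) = -16.61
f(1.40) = -7.91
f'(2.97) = -123.50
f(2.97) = -103.52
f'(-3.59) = 87247.35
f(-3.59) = -10709.54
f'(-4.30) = 4584.30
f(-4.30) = 5491.13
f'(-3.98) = 28046.90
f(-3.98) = 9245.78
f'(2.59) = -87.35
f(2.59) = -63.68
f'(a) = (2*a + 4)*(9*a^5 + 2*a^4 - a^2 + 4*a + 8)/(-a^2 - 4*a - 1)^2 + (45*a^4 + 8*a^3 - 2*a + 4)/(-a^2 - 4*a - 1) = (-27*a^6 - 148*a^5 - 69*a^4 - 8*a^3 + 8*a^2 + 18*a + 28)/(a^4 + 8*a^3 + 18*a^2 + 8*a + 1)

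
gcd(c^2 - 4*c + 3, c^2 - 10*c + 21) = c - 3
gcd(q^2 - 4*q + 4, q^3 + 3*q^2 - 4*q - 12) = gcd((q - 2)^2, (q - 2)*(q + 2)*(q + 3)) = q - 2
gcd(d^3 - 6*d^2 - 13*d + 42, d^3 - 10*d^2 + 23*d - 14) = d^2 - 9*d + 14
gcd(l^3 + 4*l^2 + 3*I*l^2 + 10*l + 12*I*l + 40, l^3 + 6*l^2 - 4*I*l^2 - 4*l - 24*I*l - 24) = l - 2*I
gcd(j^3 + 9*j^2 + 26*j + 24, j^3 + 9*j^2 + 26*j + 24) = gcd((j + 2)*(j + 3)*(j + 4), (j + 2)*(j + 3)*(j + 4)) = j^3 + 9*j^2 + 26*j + 24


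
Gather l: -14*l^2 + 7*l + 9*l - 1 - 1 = -14*l^2 + 16*l - 2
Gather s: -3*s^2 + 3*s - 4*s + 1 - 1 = -3*s^2 - s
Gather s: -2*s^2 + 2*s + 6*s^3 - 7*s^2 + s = 6*s^3 - 9*s^2 + 3*s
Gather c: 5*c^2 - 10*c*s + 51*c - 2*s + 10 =5*c^2 + c*(51 - 10*s) - 2*s + 10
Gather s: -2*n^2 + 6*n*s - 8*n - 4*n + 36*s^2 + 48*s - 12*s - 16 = -2*n^2 - 12*n + 36*s^2 + s*(6*n + 36) - 16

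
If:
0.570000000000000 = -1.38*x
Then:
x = -0.41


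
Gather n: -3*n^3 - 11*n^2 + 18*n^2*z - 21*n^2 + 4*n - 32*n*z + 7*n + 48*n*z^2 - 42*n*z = -3*n^3 + n^2*(18*z - 32) + n*(48*z^2 - 74*z + 11)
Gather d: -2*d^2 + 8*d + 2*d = -2*d^2 + 10*d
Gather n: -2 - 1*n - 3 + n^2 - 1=n^2 - n - 6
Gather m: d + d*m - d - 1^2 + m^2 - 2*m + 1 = m^2 + m*(d - 2)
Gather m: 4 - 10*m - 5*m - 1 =3 - 15*m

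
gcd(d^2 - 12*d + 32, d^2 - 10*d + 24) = d - 4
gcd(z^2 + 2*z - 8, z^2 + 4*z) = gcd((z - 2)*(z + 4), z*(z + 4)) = z + 4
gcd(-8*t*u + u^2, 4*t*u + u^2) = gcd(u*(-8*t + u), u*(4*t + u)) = u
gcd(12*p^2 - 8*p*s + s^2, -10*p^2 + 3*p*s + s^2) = 2*p - s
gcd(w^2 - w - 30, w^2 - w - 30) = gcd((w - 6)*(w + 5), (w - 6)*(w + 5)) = w^2 - w - 30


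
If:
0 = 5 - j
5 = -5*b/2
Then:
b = -2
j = 5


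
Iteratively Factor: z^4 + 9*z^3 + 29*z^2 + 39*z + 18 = (z + 3)*(z^3 + 6*z^2 + 11*z + 6) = (z + 3)^2*(z^2 + 3*z + 2) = (z + 2)*(z + 3)^2*(z + 1)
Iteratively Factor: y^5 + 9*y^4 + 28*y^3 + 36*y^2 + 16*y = (y + 2)*(y^4 + 7*y^3 + 14*y^2 + 8*y) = (y + 2)*(y + 4)*(y^3 + 3*y^2 + 2*y) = y*(y + 2)*(y + 4)*(y^2 + 3*y + 2) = y*(y + 1)*(y + 2)*(y + 4)*(y + 2)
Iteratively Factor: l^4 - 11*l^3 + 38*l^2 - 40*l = (l - 4)*(l^3 - 7*l^2 + 10*l) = l*(l - 4)*(l^2 - 7*l + 10) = l*(l - 4)*(l - 2)*(l - 5)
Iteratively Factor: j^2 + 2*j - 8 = (j - 2)*(j + 4)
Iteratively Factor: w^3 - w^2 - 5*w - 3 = (w + 1)*(w^2 - 2*w - 3) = (w - 3)*(w + 1)*(w + 1)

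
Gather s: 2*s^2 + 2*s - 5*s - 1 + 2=2*s^2 - 3*s + 1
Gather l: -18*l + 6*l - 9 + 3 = -12*l - 6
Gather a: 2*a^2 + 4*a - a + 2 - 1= 2*a^2 + 3*a + 1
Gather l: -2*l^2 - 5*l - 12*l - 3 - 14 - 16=-2*l^2 - 17*l - 33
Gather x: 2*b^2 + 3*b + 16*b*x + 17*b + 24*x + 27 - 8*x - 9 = 2*b^2 + 20*b + x*(16*b + 16) + 18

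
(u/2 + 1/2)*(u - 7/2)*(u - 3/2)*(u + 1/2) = u^4/2 - 7*u^3/4 - 7*u^2/8 + 43*u/16 + 21/16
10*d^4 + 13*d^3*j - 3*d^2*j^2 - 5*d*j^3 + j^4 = (-5*d + j)*(-2*d + j)*(d + j)^2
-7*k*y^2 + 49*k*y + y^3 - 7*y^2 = y*(-7*k + y)*(y - 7)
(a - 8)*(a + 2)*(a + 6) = a^3 - 52*a - 96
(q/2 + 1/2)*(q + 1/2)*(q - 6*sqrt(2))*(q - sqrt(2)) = q^4/2 - 7*sqrt(2)*q^3/2 + 3*q^3/4 - 21*sqrt(2)*q^2/4 + 25*q^2/4 - 7*sqrt(2)*q/4 + 9*q + 3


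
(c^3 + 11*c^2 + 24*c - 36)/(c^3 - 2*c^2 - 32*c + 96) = (c^2 + 5*c - 6)/(c^2 - 8*c + 16)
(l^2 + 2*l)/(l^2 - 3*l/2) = 2*(l + 2)/(2*l - 3)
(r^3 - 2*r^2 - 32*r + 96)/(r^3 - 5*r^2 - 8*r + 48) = (r + 6)/(r + 3)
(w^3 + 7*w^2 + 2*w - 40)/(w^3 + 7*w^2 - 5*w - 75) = (w^2 + 2*w - 8)/(w^2 + 2*w - 15)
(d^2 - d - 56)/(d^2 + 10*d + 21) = (d - 8)/(d + 3)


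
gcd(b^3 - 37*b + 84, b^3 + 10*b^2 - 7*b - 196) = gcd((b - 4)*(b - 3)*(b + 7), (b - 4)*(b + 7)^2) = b^2 + 3*b - 28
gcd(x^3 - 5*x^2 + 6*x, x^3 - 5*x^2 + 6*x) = x^3 - 5*x^2 + 6*x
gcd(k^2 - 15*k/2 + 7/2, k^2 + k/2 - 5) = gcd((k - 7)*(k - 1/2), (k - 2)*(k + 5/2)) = 1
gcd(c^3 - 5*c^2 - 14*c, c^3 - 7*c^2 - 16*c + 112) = c - 7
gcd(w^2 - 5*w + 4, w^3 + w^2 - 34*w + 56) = w - 4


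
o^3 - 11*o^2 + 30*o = o*(o - 6)*(o - 5)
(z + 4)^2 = z^2 + 8*z + 16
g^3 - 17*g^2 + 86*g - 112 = (g - 8)*(g - 7)*(g - 2)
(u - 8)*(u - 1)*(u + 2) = u^3 - 7*u^2 - 10*u + 16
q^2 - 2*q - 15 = (q - 5)*(q + 3)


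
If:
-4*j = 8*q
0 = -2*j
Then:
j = 0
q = 0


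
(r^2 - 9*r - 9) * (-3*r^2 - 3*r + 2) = -3*r^4 + 24*r^3 + 56*r^2 + 9*r - 18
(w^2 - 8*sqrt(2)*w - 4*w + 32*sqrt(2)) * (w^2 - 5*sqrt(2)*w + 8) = w^4 - 13*sqrt(2)*w^3 - 4*w^3 + 52*sqrt(2)*w^2 + 88*w^2 - 352*w - 64*sqrt(2)*w + 256*sqrt(2)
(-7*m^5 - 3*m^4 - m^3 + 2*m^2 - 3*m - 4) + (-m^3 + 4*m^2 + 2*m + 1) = -7*m^5 - 3*m^4 - 2*m^3 + 6*m^2 - m - 3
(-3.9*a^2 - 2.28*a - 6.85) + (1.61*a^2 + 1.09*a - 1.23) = -2.29*a^2 - 1.19*a - 8.08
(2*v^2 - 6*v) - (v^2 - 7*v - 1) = v^2 + v + 1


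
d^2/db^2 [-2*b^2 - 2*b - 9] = -4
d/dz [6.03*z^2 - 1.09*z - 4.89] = 12.06*z - 1.09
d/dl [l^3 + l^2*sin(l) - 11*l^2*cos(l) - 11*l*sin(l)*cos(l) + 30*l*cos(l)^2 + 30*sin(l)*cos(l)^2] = 11*l^2*sin(l) + l^2*cos(l) + 3*l^2 + 2*l*sin(l) - 30*l*sin(2*l) - 22*l*cos(l) - 11*l*cos(2*l) - 11*sin(2*l)/2 + 15*cos(l)/2 + 15*cos(2*l) + 45*cos(3*l)/2 + 15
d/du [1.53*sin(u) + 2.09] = 1.53*cos(u)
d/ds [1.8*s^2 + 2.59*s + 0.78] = 3.6*s + 2.59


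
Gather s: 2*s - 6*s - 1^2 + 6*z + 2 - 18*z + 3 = -4*s - 12*z + 4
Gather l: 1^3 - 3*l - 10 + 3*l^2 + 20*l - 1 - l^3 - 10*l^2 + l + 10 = -l^3 - 7*l^2 + 18*l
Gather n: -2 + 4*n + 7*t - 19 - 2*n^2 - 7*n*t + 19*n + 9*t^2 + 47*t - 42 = -2*n^2 + n*(23 - 7*t) + 9*t^2 + 54*t - 63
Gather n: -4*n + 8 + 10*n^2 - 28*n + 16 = 10*n^2 - 32*n + 24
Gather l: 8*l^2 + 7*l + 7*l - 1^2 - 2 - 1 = 8*l^2 + 14*l - 4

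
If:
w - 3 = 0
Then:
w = 3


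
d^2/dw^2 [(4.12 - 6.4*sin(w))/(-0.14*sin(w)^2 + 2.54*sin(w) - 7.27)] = (-0.12544*sin(w)^5 - 1.952832*sin(w)^4 + 34.939184*sin(w)^3 - 108.858384*sin(w)^2 - 292.472552*sin(w) + 191.587728)/(0.002744*sin(w)^6 - 0.149352*sin(w)^5 + 3.137148*sin(w)^4 - 31.898336*sin(w)^3 + 162.907614*sin(w)^2 - 402.739098*sin(w) + 384.240583)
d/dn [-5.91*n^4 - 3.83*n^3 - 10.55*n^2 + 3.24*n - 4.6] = -23.64*n^3 - 11.49*n^2 - 21.1*n + 3.24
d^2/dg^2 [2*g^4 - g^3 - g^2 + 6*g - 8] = 24*g^2 - 6*g - 2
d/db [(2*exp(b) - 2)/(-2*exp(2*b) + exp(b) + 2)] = 2*(-(1 - exp(b))*(4*exp(b) - 1) - 2*exp(2*b) + exp(b) + 2)*exp(b)/(-2*exp(2*b) + exp(b) + 2)^2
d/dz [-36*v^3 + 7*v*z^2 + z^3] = z*(14*v + 3*z)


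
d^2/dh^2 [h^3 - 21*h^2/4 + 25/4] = 6*h - 21/2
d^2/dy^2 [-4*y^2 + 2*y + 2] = -8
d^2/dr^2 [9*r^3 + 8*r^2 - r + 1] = 54*r + 16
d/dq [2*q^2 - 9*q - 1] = 4*q - 9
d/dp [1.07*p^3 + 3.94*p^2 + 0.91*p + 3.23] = 3.21*p^2 + 7.88*p + 0.91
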